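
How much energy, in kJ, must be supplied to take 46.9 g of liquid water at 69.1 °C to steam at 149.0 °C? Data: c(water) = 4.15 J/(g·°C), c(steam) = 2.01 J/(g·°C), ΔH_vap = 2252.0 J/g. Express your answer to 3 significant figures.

q = 116 kJ

q1 (heat water 69.1→100.0 °C): 46.9 × 4.15 × 30.9 = 6014 J
q2 (vaporize at 100 °C): 46.9 × 2252.0 = 105619 J
q3 (heat steam 100.0→149.0 °C): 46.9 × 2.01 × 49.0 = 4619 J
Total: 6014 + 105619 + 4619 = 116252 J = 116 kJ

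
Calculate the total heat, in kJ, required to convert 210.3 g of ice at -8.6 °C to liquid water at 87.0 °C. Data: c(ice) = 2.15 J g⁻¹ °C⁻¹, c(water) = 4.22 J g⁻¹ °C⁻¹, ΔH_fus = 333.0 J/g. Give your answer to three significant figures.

q1 (heat ice -8.6→0.0 °C): 210.3 × 2.15 × 8.6 = 3888 J
q2 (melt at 0 °C): 210.3 × 333.0 = 70030 J
q3 (heat water 0.0→87.0 °C): 210.3 × 4.22 × 87.0 = 77210 J
Total: 3888 + 70030 + 77210 = 151128 J = 151 kJ

q = 151 kJ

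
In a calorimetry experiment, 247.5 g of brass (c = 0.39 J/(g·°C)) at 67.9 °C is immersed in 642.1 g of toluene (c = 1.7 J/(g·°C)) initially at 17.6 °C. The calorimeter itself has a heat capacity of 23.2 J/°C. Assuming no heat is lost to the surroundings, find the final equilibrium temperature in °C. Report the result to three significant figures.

Heat lost by brass = heat gained by toluene + calorimeter.
(247.5)(0.39)(67.9 − T) = [(642.1)(1.7) + 23.2](T − 17.6)
96.525 (67.9 − T) = 1114.77 (T − 17.6)
6554.0 − 96.525 T = 1114.77 T − 19620
26174.0 = 1211.295 T
T = 21.61 °C

T_f = 21.6 °C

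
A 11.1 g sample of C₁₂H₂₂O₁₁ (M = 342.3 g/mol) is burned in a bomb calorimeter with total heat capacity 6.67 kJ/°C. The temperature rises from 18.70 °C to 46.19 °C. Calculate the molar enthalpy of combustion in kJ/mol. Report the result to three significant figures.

ΔT = 46.19 − 18.70 = 27.49 °C
q_cal = C_cal × ΔT = 6.67 × 27.49 = 183.3583 kJ
n = 11.1 / 342.3 = 0.03243 mol
q_rxn = −q_cal = -183.3583 kJ
ΔH = -183.3583 / 0.03243 = -5654 kJ/mol

ΔH = -5650 kJ/mol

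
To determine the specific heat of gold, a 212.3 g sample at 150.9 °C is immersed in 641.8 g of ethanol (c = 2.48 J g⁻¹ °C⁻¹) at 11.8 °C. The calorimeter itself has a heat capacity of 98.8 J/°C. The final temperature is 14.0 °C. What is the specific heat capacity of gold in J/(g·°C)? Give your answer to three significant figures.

c = 0.128 J/(g·°C)

q_gained = (641.8 × 2.48 + 98.8) × (14.0 − 11.8) = 3719 J
q_lost = 212.3 × c × (150.9 − 14.0) = 29063.87 c
Set equal: c = 3719 / 29063.87 = 0.128 J/(g·°C)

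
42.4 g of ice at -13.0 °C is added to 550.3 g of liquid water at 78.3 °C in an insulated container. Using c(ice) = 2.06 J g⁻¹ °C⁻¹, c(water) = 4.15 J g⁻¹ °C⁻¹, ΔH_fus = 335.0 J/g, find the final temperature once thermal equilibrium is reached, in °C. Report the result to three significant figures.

T_f = 66.5 °C

Heat to bring ice to 0 °C and melt it: q₁ = 42.4×2.06×13.0 + 42.4×335.0 = 15339 J
Heat the water can supply cooling to 0 °C: 550.3×4.15×78.3 = 178817 J > q₁, so all ice melts.
Energy balance: 550.3×4.15×(78.3 − T) = 15339 + 42.4×4.15×(T − 0)
2283.745(78.3 − T) = 15339 + 175.96 T
178817 − 15339 = 2459.705 T
T = 163478 / 2459.705 = 66.46 °C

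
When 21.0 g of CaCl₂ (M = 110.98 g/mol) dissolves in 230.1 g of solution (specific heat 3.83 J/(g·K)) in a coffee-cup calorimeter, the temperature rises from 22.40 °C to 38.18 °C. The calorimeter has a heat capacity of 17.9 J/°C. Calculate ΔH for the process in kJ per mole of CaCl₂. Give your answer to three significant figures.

|ΔT| = |38.18 − 22.40| = 15.78 °C
|q_surr| = (230.1 × 3.83 + 17.9) × 15.78 = 899.183 × 15.78 = 14190 J
n(CaCl₂) = 21.0 / 110.98 = 0.1892 mol
Temperature rose, so q_rxn = −|q_surr| = -14.19 kJ
ΔH = q_rxn / n = -75.00 kJ/mol

ΔH = -75.0 kJ/mol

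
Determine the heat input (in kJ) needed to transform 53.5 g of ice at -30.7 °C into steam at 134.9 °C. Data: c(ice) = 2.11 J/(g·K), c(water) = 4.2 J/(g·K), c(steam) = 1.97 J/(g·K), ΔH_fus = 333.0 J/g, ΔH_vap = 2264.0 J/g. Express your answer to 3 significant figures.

q = 169 kJ

q1 (heat ice -30.7→0.0 °C): 53.5 × 2.11 × 30.7 = 3466 J
q2 (melt at 0 °C): 53.5 × 333.0 = 17816 J
q3 (heat water 0.0→100.0 °C): 53.5 × 4.2 × 100.0 = 22470 J
q4 (vaporize at 100 °C): 53.5 × 2264.0 = 121124 J
q5 (heat steam 100.0→134.9 °C): 53.5 × 1.97 × 34.9 = 3678 J
Total: 3466 + 17816 + 22470 + 121124 + 3678 = 168554 J = 169 kJ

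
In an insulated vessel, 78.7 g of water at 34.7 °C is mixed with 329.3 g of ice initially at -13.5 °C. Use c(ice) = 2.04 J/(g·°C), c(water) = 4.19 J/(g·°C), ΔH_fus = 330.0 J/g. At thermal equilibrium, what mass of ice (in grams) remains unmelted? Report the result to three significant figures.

m_ice remaining = 322 g

Heat to warm all ice to 0 °C: 329.3×2.04×13.5 = 9068.9 J
Heat released by water cooling to 0 °C: 78.7×4.19×34.7 = 11442 J
11442 J < 9068.9 + 329.3×330.0 = 117737.9 J, so not all ice melts; final T = 0 °C.
Heat left for melting: 11442 − 9068.9 = 2373.1 J
Mass melted = 2373.1 / 330.0 = 7.191 g
Ice remaining = 329.3 − 7.191 = 322.109 g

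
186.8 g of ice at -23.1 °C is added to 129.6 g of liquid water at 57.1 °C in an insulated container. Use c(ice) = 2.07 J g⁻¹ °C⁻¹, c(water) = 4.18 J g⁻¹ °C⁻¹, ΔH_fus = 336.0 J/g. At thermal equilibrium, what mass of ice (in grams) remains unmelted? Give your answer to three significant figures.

m_ice remaining = 121 g

Heat to warm all ice to 0 °C: 186.8×2.07×23.1 = 8932.2 J
Heat released by water cooling to 0 °C: 129.6×4.18×57.1 = 30933 J
30933 J < 8932.2 + 186.8×336.0 = 71697.0 J, so not all ice melts; final T = 0 °C.
Heat left for melting: 30933 − 8932.2 = 22000.8 J
Mass melted = 22000.8 / 336.0 = 65.48 g
Ice remaining = 186.8 − 65.48 = 121.32 g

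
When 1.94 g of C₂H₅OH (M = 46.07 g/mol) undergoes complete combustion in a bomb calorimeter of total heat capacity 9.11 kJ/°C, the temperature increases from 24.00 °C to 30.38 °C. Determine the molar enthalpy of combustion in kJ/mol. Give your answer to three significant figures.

ΔT = 30.38 − 24.00 = 6.38 °C
q_cal = C_cal × ΔT = 9.11 × 6.38 = 58.1218 kJ
n = 1.94 / 46.07 = 0.04211 mol
q_rxn = −q_cal = -58.1218 kJ
ΔH = -58.1218 / 0.04211 = -1380 kJ/mol

ΔH = -1380 kJ/mol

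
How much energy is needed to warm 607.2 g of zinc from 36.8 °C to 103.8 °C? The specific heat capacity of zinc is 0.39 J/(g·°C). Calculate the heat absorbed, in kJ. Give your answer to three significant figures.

q = 15.9 kJ

q = m c ΔT = 607.2 × 0.39 × (103.8 − 36.8)
q = 607.2 × 0.39 × 67.0 = 15870 J = 15.9 kJ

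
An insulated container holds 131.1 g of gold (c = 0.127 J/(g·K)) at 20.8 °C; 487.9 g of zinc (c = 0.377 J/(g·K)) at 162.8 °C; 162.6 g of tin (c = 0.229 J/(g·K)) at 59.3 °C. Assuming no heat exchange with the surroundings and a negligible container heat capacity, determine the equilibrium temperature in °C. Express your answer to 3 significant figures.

T_f = 137 °C

Σ mᵢcᵢ(T − Tᵢ) = 0  ⇒  T = Σ mᵢcᵢTᵢ / Σ mᵢcᵢ
Σ mᵢcᵢ = 131.1×0.127 + 487.9×0.377 + 162.6×0.229 = 237.8234
Σ mᵢcᵢTᵢ = 16.6497×20.8 + 183.9383×162.8 + 37.2354×59.3 = 32500
T = 32500 / 237.8234 = 136.7 °C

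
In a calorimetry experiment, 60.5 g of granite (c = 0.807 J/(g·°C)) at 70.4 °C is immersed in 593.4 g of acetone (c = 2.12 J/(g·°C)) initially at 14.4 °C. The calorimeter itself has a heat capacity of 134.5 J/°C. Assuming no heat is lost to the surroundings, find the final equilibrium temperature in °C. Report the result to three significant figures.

T_f = 16.3 °C

Heat lost by granite = heat gained by acetone + calorimeter.
(60.5)(0.807)(70.4 − T) = [(593.4)(2.12) + 134.5](T − 14.4)
48.8235 (70.4 − T) = 1392.508 (T − 14.4)
3437.2 − 48.8235 T = 1392.508 T − 20052
23489.2 = 1441.3315 T
T = 16.30 °C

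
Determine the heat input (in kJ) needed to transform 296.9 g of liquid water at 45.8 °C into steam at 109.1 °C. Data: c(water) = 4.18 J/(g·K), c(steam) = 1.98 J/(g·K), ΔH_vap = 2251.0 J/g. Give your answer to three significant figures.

q1 (heat water 45.8→100.0 °C): 296.9 × 4.18 × 54.2 = 67264 J
q2 (vaporize at 100 °C): 296.9 × 2251.0 = 668322 J
q3 (heat steam 100.0→109.1 °C): 296.9 × 1.98 × 9.1 = 5350 J
Total: 67264 + 668322 + 5350 = 740936 J = 741 kJ

q = 741 kJ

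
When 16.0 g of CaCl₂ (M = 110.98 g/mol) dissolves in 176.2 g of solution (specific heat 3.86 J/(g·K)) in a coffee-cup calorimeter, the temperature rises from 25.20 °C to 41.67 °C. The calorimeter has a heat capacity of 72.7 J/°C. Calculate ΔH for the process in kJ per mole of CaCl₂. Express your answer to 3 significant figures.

|ΔT| = |41.67 − 25.20| = 16.47 °C
|q_surr| = (176.2 × 3.86 + 72.7) × 16.47 = 752.832 × 16.47 = 12400 J
n(CaCl₂) = 16.0 / 110.98 = 0.1442 mol
Temperature rose, so q_rxn = −|q_surr| = -12.40 kJ
ΔH = q_rxn / n = -85.99 kJ/mol

ΔH = -86.0 kJ/mol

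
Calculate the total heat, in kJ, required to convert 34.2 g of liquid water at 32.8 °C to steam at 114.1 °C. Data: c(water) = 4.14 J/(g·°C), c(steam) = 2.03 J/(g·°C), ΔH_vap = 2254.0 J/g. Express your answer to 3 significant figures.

q = 87.6 kJ

q1 (heat water 32.8→100.0 °C): 34.2 × 4.14 × 67.2 = 9515 J
q2 (vaporize at 100 °C): 34.2 × 2254.0 = 77087 J
q3 (heat steam 100.0→114.1 °C): 34.2 × 2.03 × 14.1 = 979 J
Total: 9515 + 77087 + 979 = 87581 J = 87.6 kJ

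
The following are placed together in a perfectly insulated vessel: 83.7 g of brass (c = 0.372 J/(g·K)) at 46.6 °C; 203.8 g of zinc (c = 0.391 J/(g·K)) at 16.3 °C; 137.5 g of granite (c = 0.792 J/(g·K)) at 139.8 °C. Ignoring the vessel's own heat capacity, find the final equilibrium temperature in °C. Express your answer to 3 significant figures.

T_f = 81.8 °C

Σ mᵢcᵢ(T − Tᵢ) = 0  ⇒  T = Σ mᵢcᵢTᵢ / Σ mᵢcᵢ
Σ mᵢcᵢ = 83.7×0.372 + 203.8×0.391 + 137.5×0.792 = 219.7222
Σ mᵢcᵢTᵢ = 31.1364×46.6 + 79.6858×16.3 + 108.9×139.8 = 17974
T = 17974 / 219.7222 = 81.80 °C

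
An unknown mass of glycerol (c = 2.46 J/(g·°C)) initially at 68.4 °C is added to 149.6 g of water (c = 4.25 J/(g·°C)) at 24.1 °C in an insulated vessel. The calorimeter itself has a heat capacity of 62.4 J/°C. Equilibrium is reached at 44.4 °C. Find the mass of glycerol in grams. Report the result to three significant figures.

m = 240 g

q_gained = (149.6 × 4.25 + 62.4) × (44.4 − 24.1) = 14170 J
q_lost = m × 2.46 × (68.4 − 44.4) = 59.04 m
m = 14170 / 59.04 = 240 g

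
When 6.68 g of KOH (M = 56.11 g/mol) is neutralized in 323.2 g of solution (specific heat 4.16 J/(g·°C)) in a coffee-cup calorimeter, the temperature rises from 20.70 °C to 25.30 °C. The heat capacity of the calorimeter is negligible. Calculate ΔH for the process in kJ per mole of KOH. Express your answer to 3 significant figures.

|ΔT| = |25.30 − 20.70| = 4.60 °C
|q_surr| = (323.2 × 4.16) × 4.60 = 1344.512 × 4.60 = 6184.8 J
n(KOH) = 6.68 / 56.11 = 0.11905 mol
Temperature rose, so q_rxn = −|q_surr| = -6.1848 kJ
ΔH = q_rxn / n = -51.95 kJ/mol

ΔH = -52.0 kJ/mol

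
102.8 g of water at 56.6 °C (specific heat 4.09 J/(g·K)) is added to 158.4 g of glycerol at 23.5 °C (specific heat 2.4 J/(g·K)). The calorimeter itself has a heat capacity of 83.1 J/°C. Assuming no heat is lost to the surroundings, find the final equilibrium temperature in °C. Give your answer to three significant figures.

Heat lost by water = heat gained by glycerol + calorimeter.
(102.8)(4.09)(56.6 − T) = [(158.4)(2.4) + 83.1](T − 23.5)
420.452 (56.6 − T) = 463.26 (T − 23.5)
23798 − 420.452 T = 463.26 T − 10887
34685 = 883.712 T
T = 39.249 °C

T_f = 39.2 °C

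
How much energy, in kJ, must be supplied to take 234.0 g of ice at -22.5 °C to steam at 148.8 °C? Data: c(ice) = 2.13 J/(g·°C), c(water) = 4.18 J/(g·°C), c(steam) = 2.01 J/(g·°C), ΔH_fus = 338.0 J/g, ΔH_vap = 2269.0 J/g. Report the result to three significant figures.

q1 (heat ice -22.5→0.0 °C): 234.0 × 2.13 × 22.5 = 11214 J
q2 (melt at 0 °C): 234.0 × 338.0 = 79092 J
q3 (heat water 0.0→100.0 °C): 234.0 × 4.18 × 100.0 = 97812 J
q4 (vaporize at 100 °C): 234.0 × 2269.0 = 530946 J
q5 (heat steam 100.0→148.8 °C): 234.0 × 2.01 × 48.8 = 22953 J
Total: 11214 + 79092 + 97812 + 530946 + 22953 = 742017 J = 742 kJ

q = 742 kJ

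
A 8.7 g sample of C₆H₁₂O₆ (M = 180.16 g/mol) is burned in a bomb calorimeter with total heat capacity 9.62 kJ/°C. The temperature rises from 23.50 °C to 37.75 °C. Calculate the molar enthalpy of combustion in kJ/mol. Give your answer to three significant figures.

ΔT = 37.75 − 23.50 = 14.25 °C
q_cal = C_cal × ΔT = 9.62 × 14.25 = 137.085 kJ
n = 8.7 / 180.16 = 0.04829 mol
q_rxn = −q_cal = -137.085 kJ
ΔH = -137.085 / 0.04829 = -2839 kJ/mol

ΔH = -2840 kJ/mol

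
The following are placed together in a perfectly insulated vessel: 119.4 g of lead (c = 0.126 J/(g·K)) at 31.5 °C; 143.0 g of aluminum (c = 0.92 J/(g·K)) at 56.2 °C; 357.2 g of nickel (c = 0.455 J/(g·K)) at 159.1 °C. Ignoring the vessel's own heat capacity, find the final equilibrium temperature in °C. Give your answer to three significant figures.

T_f = 109 °C

Σ mᵢcᵢ(T − Tᵢ) = 0  ⇒  T = Σ mᵢcᵢTᵢ / Σ mᵢcᵢ
Σ mᵢcᵢ = 119.4×0.126 + 143.0×0.92 + 357.2×0.455 = 309.1304
Σ mᵢcᵢTᵢ = 15.0444×31.5 + 131.56×56.2 + 162.526×159.1 = 33725
T = 33725 / 309.1304 = 109.1 °C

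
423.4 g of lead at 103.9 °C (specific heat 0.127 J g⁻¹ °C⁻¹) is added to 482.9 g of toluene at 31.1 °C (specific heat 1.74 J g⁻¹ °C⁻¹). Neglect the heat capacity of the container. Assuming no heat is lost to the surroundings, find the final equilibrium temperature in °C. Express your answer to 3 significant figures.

Heat lost by lead = heat gained by toluene.
(423.4)(0.127)(103.9 − T) = (482.9)(1.74)(T − 31.1)
53.7718 (103.9 − T) = 840.246 (T − 31.1)
5586.9 − 53.7718 T = 840.246 T − 26132
31718.9 = 894.0178 T
T = 35.48 °C

T_f = 35.5 °C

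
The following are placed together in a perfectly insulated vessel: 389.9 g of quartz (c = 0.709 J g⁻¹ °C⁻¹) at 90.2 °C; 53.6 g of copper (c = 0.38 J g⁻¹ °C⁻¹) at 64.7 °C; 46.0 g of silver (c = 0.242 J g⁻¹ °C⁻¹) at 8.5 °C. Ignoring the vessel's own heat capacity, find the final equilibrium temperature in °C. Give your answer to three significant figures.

Σ mᵢcᵢ(T − Tᵢ) = 0  ⇒  T = Σ mᵢcᵢTᵢ / Σ mᵢcᵢ
Σ mᵢcᵢ = 389.9×0.709 + 53.6×0.38 + 46.0×0.242 = 307.9391
Σ mᵢcᵢTᵢ = 276.4391×90.2 + 20.368×64.7 + 11.132×8.5 = 26347
T = 26347 / 307.9391 = 85.56 °C

T_f = 85.6 °C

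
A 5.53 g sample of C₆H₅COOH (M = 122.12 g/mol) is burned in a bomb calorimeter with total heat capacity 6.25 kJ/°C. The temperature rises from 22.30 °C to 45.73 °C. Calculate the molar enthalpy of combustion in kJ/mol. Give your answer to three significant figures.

ΔH = -3230 kJ/mol

ΔT = 45.73 − 22.30 = 23.43 °C
q_cal = C_cal × ΔT = 6.25 × 23.43 = 146.4375 kJ
n = 5.53 / 122.12 = 0.04528 mol
q_rxn = −q_cal = -146.4375 kJ
ΔH = -146.4375 / 0.04528 = -3234 kJ/mol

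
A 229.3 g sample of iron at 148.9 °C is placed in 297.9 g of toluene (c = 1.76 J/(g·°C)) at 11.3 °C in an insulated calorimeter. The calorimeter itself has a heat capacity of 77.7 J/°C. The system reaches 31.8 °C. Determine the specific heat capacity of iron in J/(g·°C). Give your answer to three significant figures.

c = 0.460 J/(g·°C)

q_gained = (297.9 × 1.76 + 77.7) × (31.8 − 11.3) = 12340 J
q_lost = 229.3 × c × (148.9 − 31.8) = 26851.03 c
Set equal: c = 12340 / 26851.03 = 0.460 J/(g·°C)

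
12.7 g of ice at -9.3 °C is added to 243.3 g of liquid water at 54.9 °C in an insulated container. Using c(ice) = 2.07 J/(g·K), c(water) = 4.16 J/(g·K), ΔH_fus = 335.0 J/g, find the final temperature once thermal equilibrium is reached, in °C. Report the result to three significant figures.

Heat to bring ice to 0 °C and melt it: q₁ = 12.7×2.07×9.3 + 12.7×335.0 = 4499.0 J
Heat the water can supply cooling to 0 °C: 243.3×4.16×54.9 = 55565.8 J > q₁, so all ice melts.
Energy balance: 243.3×4.16×(54.9 − T) = 4499.0 + 12.7×4.16×(T − 0)
1012.128(54.9 − T) = 4499.0 + 52.832 T
55565.8 − 4499.0 = 1064.960 T
T = 51066.8 / 1064.960 = 47.95 °C

T_f = 48.0 °C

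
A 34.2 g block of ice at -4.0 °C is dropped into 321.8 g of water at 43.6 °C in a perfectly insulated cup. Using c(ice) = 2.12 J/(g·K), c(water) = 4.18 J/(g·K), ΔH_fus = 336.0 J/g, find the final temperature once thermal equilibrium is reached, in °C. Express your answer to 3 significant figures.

T_f = 31.5 °C

Heat to bring ice to 0 °C and melt it: q₁ = 34.2×2.12×4.0 + 34.2×336.0 = 11781 J
Heat the water can supply cooling to 0 °C: 321.8×4.18×43.6 = 58647.4 J > q₁, so all ice melts.
Energy balance: 321.8×4.18×(43.6 − T) = 11781 + 34.2×4.18×(T − 0)
1345.124(43.6 − T) = 11781 + 142.956 T
58647.4 − 11781 = 1488.080 T
T = 46866.4 / 1488.080 = 31.49 °C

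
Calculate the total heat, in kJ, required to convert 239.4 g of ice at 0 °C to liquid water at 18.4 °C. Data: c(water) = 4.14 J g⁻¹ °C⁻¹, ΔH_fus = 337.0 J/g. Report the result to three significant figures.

q = 98.9 kJ

q1 (melt at 0 °C): 239.4 × 337.0 = 80678 J
q2 (heat water 0.0→18.4 °C): 239.4 × 4.14 × 18.4 = 18237 J
Total: 80678 + 18237 = 98915 J = 98.9 kJ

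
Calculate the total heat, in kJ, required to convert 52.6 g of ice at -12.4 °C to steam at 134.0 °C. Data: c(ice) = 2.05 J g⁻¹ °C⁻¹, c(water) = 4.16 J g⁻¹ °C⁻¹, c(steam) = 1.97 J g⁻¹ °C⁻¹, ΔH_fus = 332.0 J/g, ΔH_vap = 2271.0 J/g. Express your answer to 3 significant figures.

q = 164 kJ

q1 (heat ice -12.4→0.0 °C): 52.6 × 2.05 × 12.4 = 1337 J
q2 (melt at 0 °C): 52.6 × 332.0 = 17463 J
q3 (heat water 0.0→100.0 °C): 52.6 × 4.16 × 100.0 = 21882 J
q4 (vaporize at 100 °C): 52.6 × 2271.0 = 119455 J
q5 (heat steam 100.0→134.0 °C): 52.6 × 1.97 × 34.0 = 3523 J
Total: 1337 + 17463 + 21882 + 119455 + 3523 = 163660 J = 164 kJ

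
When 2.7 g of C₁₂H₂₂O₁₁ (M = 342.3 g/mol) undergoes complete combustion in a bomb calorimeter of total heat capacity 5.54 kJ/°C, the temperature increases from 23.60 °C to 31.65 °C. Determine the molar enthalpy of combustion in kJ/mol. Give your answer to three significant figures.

ΔT = 31.65 − 23.60 = 8.05 °C
q_cal = C_cal × ΔT = 5.54 × 8.05 = 44.597 kJ
n = 2.7 / 342.3 = 0.007888 mol
q_rxn = −q_cal = -44.597 kJ
ΔH = -44.597 / 0.007888 = -5654 kJ/mol

ΔH = -5650 kJ/mol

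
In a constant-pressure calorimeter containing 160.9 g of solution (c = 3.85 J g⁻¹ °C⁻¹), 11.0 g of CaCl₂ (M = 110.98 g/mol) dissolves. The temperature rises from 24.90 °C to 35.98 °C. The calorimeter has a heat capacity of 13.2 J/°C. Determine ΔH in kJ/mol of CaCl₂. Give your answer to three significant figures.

|ΔT| = |35.98 − 24.90| = 11.08 °C
|q_surr| = (160.9 × 3.85 + 13.2) × 11.08 = 632.665 × 11.08 = 7010 J
n(CaCl₂) = 11.0 / 110.98 = 0.09912 mol
Temperature rose, so q_rxn = −|q_surr| = -7.010 kJ
ΔH = q_rxn / n = -70.72 kJ/mol

ΔH = -70.7 kJ/mol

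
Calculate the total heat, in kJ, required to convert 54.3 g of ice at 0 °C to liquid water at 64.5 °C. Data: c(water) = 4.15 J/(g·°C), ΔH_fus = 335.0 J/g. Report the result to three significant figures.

q = 32.7 kJ

q1 (melt at 0 °C): 54.3 × 335.0 = 18191 J
q2 (heat water 0.0→64.5 °C): 54.3 × 4.15 × 64.5 = 14535 J
Total: 18191 + 14535 = 32726 J = 32.7 kJ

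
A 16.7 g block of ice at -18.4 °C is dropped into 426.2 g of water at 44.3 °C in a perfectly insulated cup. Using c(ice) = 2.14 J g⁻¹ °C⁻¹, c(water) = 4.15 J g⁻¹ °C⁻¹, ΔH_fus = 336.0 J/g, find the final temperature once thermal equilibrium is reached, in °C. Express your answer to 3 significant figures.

T_f = 39.2 °C

Heat to bring ice to 0 °C and melt it: q₁ = 16.7×2.14×18.4 + 16.7×336.0 = 6268.8 J
Heat the water can supply cooling to 0 °C: 426.2×4.15×44.3 = 78354.7 J > q₁, so all ice melts.
Energy balance: 426.2×4.15×(44.3 − T) = 6268.8 + 16.7×4.15×(T − 0)
1768.73(44.3 − T) = 6268.8 + 69.305 T
78354.7 − 6268.8 = 1838.035 T
T = 72085.9 / 1838.035 = 39.22 °C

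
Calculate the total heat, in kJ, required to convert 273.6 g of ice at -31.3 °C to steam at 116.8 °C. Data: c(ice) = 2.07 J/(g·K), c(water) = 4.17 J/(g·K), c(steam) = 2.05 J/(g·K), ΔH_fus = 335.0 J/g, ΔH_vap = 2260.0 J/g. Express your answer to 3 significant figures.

q1 (heat ice -31.3→0.0 °C): 273.6 × 2.07 × 31.3 = 17727 J
q2 (melt at 0 °C): 273.6 × 335.0 = 91656 J
q3 (heat water 0.0→100.0 °C): 273.6 × 4.17 × 100.0 = 114091 J
q4 (vaporize at 100 °C): 273.6 × 2260.0 = 618336 J
q5 (heat steam 100.0→116.8 °C): 273.6 × 2.05 × 16.8 = 9423 J
Total: 17727 + 91656 + 114091 + 618336 + 9423 = 851233 J = 851 kJ

q = 851 kJ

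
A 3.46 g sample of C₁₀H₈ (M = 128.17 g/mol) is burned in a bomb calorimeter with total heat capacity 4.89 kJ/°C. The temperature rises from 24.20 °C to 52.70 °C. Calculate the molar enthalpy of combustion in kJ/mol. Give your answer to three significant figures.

ΔH = -5160 kJ/mol

ΔT = 52.70 − 24.20 = 28.50 °C
q_cal = C_cal × ΔT = 4.89 × 28.50 = 139.365 kJ
n = 3.46 / 128.17 = 0.02700 mol
q_rxn = −q_cal = -139.365 kJ
ΔH = -139.365 / 0.02700 = -5162 kJ/mol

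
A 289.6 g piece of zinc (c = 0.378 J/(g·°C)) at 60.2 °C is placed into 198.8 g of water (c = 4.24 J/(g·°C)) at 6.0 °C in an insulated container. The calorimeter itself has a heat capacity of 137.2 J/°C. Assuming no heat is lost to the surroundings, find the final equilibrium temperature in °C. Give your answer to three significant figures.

T_f = 11.4 °C

Heat lost by zinc = heat gained by water + calorimeter.
(289.6)(0.378)(60.2 − T) = [(198.8)(4.24) + 137.2](T − 6.0)
109.4688 (60.2 − T) = 980.112 (T − 6.0)
6590.0 − 109.4688 T = 980.112 T − 5880.7
12470.7 = 1089.5808 T
T = 11.445 °C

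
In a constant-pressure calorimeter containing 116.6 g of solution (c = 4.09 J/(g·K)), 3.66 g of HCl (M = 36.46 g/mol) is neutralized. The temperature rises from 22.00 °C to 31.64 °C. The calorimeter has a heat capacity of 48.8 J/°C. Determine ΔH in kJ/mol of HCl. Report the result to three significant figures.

ΔH = -50.5 kJ/mol

|ΔT| = |31.64 − 22.00| = 9.64 °C
|q_surr| = (116.6 × 4.09 + 48.8) × 9.64 = 525.694 × 9.64 = 5068 J
n(HCl) = 3.66 / 36.46 = 0.1004 mol
Temperature rose, so q_rxn = −|q_surr| = -5.068 kJ
ΔH = q_rxn / n = -50.48 kJ/mol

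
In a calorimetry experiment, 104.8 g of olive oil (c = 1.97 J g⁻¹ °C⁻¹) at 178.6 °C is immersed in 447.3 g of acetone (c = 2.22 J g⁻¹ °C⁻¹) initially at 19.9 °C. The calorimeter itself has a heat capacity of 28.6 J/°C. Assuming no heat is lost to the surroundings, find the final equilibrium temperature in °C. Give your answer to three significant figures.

Heat lost by olive oil = heat gained by acetone + calorimeter.
(104.8)(1.97)(178.6 − T) = [(447.3)(2.22) + 28.6](T − 19.9)
206.456 (178.6 − T) = 1021.606 (T − 19.9)
36873 − 206.456 T = 1021.606 T − 20330
57203 = 1228.062 T
T = 46.58 °C

T_f = 46.6 °C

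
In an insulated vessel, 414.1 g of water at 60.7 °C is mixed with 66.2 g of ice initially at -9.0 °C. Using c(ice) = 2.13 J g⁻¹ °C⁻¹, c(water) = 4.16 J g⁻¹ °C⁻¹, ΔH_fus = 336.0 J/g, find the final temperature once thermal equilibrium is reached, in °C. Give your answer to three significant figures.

T_f = 40.6 °C

Heat to bring ice to 0 °C and melt it: q₁ = 66.2×2.13×9.0 + 66.2×336.0 = 23512 J
Heat the water can supply cooling to 0 °C: 414.1×4.16×60.7 = 104565 J > q₁, so all ice melts.
Energy balance: 414.1×4.16×(60.7 − T) = 23512 + 66.2×4.16×(T − 0)
1722.656(60.7 − T) = 23512 + 275.392 T
104565 − 23512 = 1998.048 T
T = 81053 / 1998.048 = 40.57 °C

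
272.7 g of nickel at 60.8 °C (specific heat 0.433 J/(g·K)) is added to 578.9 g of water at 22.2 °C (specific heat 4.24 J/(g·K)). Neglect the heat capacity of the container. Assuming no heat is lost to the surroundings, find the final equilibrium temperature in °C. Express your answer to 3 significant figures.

T_f = 24.0 °C

Heat lost by nickel = heat gained by water.
(272.7)(0.433)(60.8 − T) = (578.9)(4.24)(T − 22.2)
118.0791 (60.8 − T) = 2454.536 (T − 22.2)
7179.2 − 118.0791 T = 2454.536 T − 54491
61670.2 = 2572.6151 T
T = 23.97 °C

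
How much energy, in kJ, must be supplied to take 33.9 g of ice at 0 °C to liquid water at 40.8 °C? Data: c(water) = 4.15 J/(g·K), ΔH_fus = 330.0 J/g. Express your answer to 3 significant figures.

q = 16.9 kJ

q1 (melt at 0 °C): 33.9 × 330.0 = 11187 J
q2 (heat water 0.0→40.8 °C): 33.9 × 4.15 × 40.8 = 5740 J
Total: 11187 + 5740 = 16927 J = 16.9 kJ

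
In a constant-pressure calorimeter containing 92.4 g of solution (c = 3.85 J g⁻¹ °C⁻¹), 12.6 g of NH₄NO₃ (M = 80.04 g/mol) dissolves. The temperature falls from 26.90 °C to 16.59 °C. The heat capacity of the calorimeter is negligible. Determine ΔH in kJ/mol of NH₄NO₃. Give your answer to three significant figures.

ΔH = 23.3 kJ/mol

|ΔT| = |16.59 − 26.90| = 10.31 °C
|q_surr| = (92.4 × 3.85) × 10.31 = 355.74 × 10.31 = 3668 J
n(NH₄NO₃) = 12.6 / 80.04 = 0.1574 mol
Temperature fell, so q_rxn = +|q_surr| = 3.668 kJ
ΔH = q_rxn / n = 23.30 kJ/mol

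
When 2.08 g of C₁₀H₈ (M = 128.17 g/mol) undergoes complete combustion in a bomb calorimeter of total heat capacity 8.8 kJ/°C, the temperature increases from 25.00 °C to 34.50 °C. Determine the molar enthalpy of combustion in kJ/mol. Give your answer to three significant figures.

ΔH = -5150 kJ/mol

ΔT = 34.50 − 25.00 = 9.50 °C
q_cal = C_cal × ΔT = 8.8 × 9.50 = 83.6 kJ
n = 2.08 / 128.17 = 0.01623 mol
q_rxn = −q_cal = -83.6 kJ
ΔH = -83.6 / 0.01623 = -5151 kJ/mol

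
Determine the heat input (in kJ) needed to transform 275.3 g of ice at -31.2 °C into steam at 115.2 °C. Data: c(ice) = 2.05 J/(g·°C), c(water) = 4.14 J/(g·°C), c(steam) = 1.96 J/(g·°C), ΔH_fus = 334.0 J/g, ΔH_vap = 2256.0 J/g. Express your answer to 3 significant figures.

q1 (heat ice -31.2→0.0 °C): 275.3 × 2.05 × 31.2 = 17608 J
q2 (melt at 0 °C): 275.3 × 334.0 = 91950 J
q3 (heat water 0.0→100.0 °C): 275.3 × 4.14 × 100.0 = 113974 J
q4 (vaporize at 100 °C): 275.3 × 2256.0 = 621077 J
q5 (heat steam 100.0→115.2 °C): 275.3 × 1.96 × 15.2 = 8202 J
Total: 17608 + 91950 + 113974 + 621077 + 8202 = 852811 J = 853 kJ

q = 853 kJ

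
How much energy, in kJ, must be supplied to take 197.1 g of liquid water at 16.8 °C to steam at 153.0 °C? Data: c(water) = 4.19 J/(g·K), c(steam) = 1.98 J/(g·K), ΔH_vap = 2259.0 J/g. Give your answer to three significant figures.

q = 535 kJ

q1 (heat water 16.8→100.0 °C): 197.1 × 4.19 × 83.2 = 68711 J
q2 (vaporize at 100 °C): 197.1 × 2259.0 = 445249 J
q3 (heat steam 100.0→153.0 °C): 197.1 × 1.98 × 53.0 = 20684 J
Total: 68711 + 445249 + 20684 = 534644 J = 535 kJ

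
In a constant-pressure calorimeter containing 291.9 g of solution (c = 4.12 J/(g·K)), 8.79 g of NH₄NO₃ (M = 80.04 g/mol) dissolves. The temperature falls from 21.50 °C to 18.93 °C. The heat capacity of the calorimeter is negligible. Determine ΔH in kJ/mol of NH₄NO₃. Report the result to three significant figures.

ΔH = 28.1 kJ/mol

|ΔT| = |18.93 − 21.50| = 2.57 °C
|q_surr| = (291.9 × 4.12) × 2.57 = 1202.628 × 2.57 = 3090.8 J
n(NH₄NO₃) = 8.79 / 80.04 = 0.10982 mol
Temperature fell, so q_rxn = +|q_surr| = 3.0908 kJ
ΔH = q_rxn / n = 28.14 kJ/mol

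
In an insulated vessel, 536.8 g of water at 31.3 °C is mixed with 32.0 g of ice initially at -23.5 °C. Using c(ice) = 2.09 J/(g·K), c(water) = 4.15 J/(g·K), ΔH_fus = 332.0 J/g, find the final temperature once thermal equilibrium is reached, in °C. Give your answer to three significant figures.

T_f = 24.4 °C

Heat to bring ice to 0 °C and melt it: q₁ = 32.0×2.09×23.5 + 32.0×332.0 = 12196 J
Heat the water can supply cooling to 0 °C: 536.8×4.15×31.3 = 69727.6 J > q₁, so all ice melts.
Energy balance: 536.8×4.15×(31.3 − T) = 12196 + 32.0×4.15×(T − 0)
2227.72(31.3 − T) = 12196 + 132.8 T
69727.6 − 12196 = 2360.52 T
T = 57531.6 / 2360.52 = 24.37 °C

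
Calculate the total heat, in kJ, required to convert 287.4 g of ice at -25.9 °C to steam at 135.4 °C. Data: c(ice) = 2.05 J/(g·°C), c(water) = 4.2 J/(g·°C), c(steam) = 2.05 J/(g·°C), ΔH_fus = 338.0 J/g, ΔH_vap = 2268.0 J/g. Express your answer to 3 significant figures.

q = 906 kJ

q1 (heat ice -25.9→0.0 °C): 287.4 × 2.05 × 25.9 = 15260 J
q2 (melt at 0 °C): 287.4 × 338.0 = 97141 J
q3 (heat water 0.0→100.0 °C): 287.4 × 4.2 × 100.0 = 120708 J
q4 (vaporize at 100 °C): 287.4 × 2268.0 = 651823 J
q5 (heat steam 100.0→135.4 °C): 287.4 × 2.05 × 35.4 = 20857 J
Total: 15260 + 97141 + 120708 + 651823 + 20857 = 905789 J = 906 kJ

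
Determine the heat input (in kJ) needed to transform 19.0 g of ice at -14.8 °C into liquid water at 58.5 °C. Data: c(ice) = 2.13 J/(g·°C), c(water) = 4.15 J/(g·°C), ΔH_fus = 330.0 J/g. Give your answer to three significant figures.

q1 (heat ice -14.8→0.0 °C): 19.0 × 2.13 × 14.8 = 599 J
q2 (melt at 0 °C): 19.0 × 330.0 = 6270 J
q3 (heat water 0.0→58.5 °C): 19.0 × 4.15 × 58.5 = 4613 J
Total: 599 + 6270 + 4613 = 11482 J = 11.5 kJ

q = 11.5 kJ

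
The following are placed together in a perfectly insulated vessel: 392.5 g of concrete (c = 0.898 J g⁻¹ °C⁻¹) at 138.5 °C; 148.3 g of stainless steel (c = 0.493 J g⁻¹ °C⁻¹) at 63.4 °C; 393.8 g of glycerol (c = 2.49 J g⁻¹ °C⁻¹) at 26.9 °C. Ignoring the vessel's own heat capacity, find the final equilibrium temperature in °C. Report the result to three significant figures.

Σ mᵢcᵢ(T − Tᵢ) = 0  ⇒  T = Σ mᵢcᵢTᵢ / Σ mᵢcᵢ
Σ mᵢcᵢ = 392.5×0.898 + 148.3×0.493 + 393.8×2.49 = 1406.1389
Σ mᵢcᵢTᵢ = 352.465×138.5 + 73.1119×63.4 + 980.562×26.9 = 79829
T = 79829 / 1406.1389 = 56.77 °C

T_f = 56.8 °C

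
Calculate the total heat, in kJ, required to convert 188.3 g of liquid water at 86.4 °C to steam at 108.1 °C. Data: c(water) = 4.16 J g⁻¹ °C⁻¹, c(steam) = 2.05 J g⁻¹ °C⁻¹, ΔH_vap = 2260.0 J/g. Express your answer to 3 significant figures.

q = 439 kJ

q1 (heat water 86.4→100.0 °C): 188.3 × 4.16 × 13.6 = 10653 J
q2 (vaporize at 100 °C): 188.3 × 2260.0 = 425558 J
q3 (heat steam 100.0→108.1 °C): 188.3 × 2.05 × 8.1 = 3127 J
Total: 10653 + 425558 + 3127 = 439338 J = 439 kJ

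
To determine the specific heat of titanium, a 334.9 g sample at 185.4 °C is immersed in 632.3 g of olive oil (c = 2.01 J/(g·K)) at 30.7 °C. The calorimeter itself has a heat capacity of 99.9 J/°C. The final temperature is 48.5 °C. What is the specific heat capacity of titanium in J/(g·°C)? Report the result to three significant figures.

q_gained = (632.3 × 2.01 + 99.9) × (48.5 − 30.7) = 24400 J
q_lost = 334.9 × c × (185.4 − 48.5) = 45847.81 c
Set equal: c = 24400 / 45847.81 = 0.532 J/(g·°C)

c = 0.532 J/(g·°C)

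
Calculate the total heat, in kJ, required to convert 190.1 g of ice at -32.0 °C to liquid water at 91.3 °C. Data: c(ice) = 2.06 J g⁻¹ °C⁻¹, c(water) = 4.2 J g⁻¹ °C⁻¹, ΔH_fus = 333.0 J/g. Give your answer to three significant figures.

q = 149 kJ

q1 (heat ice -32.0→0.0 °C): 190.1 × 2.06 × 32.0 = 12531 J
q2 (melt at 0 °C): 190.1 × 333.0 = 63303 J
q3 (heat water 0.0→91.3 °C): 190.1 × 4.2 × 91.3 = 72896 J
Total: 12531 + 63303 + 72896 = 148730 J = 149 kJ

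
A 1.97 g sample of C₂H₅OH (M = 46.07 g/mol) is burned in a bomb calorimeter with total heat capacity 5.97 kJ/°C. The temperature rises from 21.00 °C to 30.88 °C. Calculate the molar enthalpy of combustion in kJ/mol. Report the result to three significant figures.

ΔH = -1380 kJ/mol

ΔT = 30.88 − 21.00 = 9.88 °C
q_cal = C_cal × ΔT = 5.97 × 9.88 = 58.9836 kJ
n = 1.97 / 46.07 = 0.04276 mol
q_rxn = −q_cal = -58.9836 kJ
ΔH = -58.9836 / 0.04276 = -1379 kJ/mol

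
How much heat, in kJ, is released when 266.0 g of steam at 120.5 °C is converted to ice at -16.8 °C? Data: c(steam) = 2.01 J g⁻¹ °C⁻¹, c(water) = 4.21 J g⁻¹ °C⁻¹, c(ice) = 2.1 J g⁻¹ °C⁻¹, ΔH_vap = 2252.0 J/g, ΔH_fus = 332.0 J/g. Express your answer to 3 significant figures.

q1 (cool steam 120.5→100 °C): 266.0 × 2.01 × 20.5 = 10961 J
q2 (condense at 100 °C): 266.0 × 2252.0 = 599032 J
q3 (cool water 100→0 °C): 266.0 × 4.21 × 100.0 = 111986 J
q4 (freeze at 0 °C): 266.0 × 332.0 = 88312 J
q5 (cool ice 0→-16.8 °C): 266.0 × 2.1 × 16.8 = 9384 J
Total: 10961 + 599032 + 111986 + 88312 + 9384 = 819675 J = 820 kJ

q = 820 kJ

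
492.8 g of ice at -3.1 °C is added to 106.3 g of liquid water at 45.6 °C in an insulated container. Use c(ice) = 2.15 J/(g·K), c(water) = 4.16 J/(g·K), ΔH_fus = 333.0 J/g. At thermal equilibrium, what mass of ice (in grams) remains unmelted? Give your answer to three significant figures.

Heat to warm all ice to 0 °C: 492.8×2.15×3.1 = 3284.5 J
Heat released by water cooling to 0 °C: 106.3×4.16×45.6 = 20165 J
20165 J < 3284.5 + 492.8×333.0 = 167386.9 J, so not all ice melts; final T = 0 °C.
Heat left for melting: 20165 − 3284.5 = 16880.5 J
Mass melted = 16880.5 / 333.0 = 50.69 g
Ice remaining = 492.8 − 50.69 = 442.11 g

m_ice remaining = 442 g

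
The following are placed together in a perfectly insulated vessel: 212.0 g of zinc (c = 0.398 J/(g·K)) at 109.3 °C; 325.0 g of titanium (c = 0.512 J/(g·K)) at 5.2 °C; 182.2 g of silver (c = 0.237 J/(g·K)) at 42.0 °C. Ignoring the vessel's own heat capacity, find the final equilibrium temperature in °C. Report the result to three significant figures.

T_f = 40.5 °C

Σ mᵢcᵢ(T − Tᵢ) = 0  ⇒  T = Σ mᵢcᵢTᵢ / Σ mᵢcᵢ
Σ mᵢcᵢ = 212.0×0.398 + 325.0×0.512 + 182.2×0.237 = 293.9574
Σ mᵢcᵢTᵢ = 84.376×109.3 + 166.4×5.2 + 43.1814×42.0 = 11901
T = 11901 / 293.9574 = 40.49 °C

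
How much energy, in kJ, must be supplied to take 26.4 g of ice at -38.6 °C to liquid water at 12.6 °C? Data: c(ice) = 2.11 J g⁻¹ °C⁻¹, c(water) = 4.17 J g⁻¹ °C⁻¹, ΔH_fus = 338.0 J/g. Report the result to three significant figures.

q = 12.5 kJ

q1 (heat ice -38.6→0.0 °C): 26.4 × 2.11 × 38.6 = 2150 J
q2 (melt at 0 °C): 26.4 × 338.0 = 8923 J
q3 (heat water 0.0→12.6 °C): 26.4 × 4.17 × 12.6 = 1387 J
Total: 2150 + 8923 + 1387 = 12460 J = 12.5 kJ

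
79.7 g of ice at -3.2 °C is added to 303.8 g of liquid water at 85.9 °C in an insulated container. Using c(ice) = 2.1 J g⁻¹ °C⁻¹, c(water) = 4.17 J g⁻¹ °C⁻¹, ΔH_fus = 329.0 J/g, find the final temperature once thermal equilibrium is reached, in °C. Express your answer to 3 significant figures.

T_f = 51.3 °C

Heat to bring ice to 0 °C and melt it: q₁ = 79.7×2.1×3.2 + 79.7×329.0 = 26757 J
Heat the water can supply cooling to 0 °C: 303.8×4.17×85.9 = 108822 J > q₁, so all ice melts.
Energy balance: 303.8×4.17×(85.9 − T) = 26757 + 79.7×4.17×(T − 0)
1266.846(85.9 − T) = 26757 + 332.349 T
108822 − 26757 = 1599.195 T
T = 82065 / 1599.195 = 51.32 °C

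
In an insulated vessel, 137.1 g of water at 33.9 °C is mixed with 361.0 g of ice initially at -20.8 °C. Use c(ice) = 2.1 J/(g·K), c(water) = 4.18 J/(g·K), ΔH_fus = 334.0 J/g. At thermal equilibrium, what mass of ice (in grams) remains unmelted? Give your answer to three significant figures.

Heat to warm all ice to 0 °C: 361.0×2.1×20.8 = 15768 J
Heat released by water cooling to 0 °C: 137.1×4.18×33.9 = 19427 J
19427 J < 15768 + 361.0×334.0 = 136342 J, so not all ice melts; final T = 0 °C.
Heat left for melting: 19427 − 15768 = 3659 J
Mass melted = 3659 / 334.0 = 10.96 g
Ice remaining = 361.0 − 10.96 = 350.04 g

m_ice remaining = 350 g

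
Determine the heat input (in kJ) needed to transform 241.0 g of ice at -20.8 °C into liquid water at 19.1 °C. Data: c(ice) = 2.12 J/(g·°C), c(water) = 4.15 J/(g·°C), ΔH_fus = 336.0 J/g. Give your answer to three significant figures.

q = 111 kJ

q1 (heat ice -20.8→0.0 °C): 241.0 × 2.12 × 20.8 = 10627 J
q2 (melt at 0 °C): 241.0 × 336.0 = 80976 J
q3 (heat water 0.0→19.1 °C): 241.0 × 4.15 × 19.1 = 19103 J
Total: 10627 + 80976 + 19103 = 110706 J = 111 kJ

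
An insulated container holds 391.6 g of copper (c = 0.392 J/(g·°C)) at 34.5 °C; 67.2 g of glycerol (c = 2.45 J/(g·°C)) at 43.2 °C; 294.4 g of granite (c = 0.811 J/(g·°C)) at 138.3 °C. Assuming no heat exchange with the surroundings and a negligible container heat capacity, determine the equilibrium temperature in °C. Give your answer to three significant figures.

T_f = 81.6 °C

Σ mᵢcᵢ(T − Tᵢ) = 0  ⇒  T = Σ mᵢcᵢTᵢ / Σ mᵢcᵢ
Σ mᵢcᵢ = 391.6×0.392 + 67.2×2.45 + 294.4×0.811 = 556.9056
Σ mᵢcᵢTᵢ = 153.5072×34.5 + 164.64×43.2 + 238.7584×138.3 = 45429
T = 45429 / 556.9056 = 81.57 °C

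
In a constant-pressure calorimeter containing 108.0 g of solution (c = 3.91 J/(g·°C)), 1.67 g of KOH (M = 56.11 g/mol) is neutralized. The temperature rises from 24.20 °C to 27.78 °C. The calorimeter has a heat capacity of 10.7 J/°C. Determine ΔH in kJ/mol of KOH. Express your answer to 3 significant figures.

|ΔT| = |27.78 − 24.20| = 3.58 °C
|q_surr| = (108.0 × 3.91 + 10.7) × 3.58 = 432.98 × 3.58 = 1550 J
n(KOH) = 1.67 / 56.11 = 0.02976 mol
Temperature rose, so q_rxn = −|q_surr| = -1.550 kJ
ΔH = q_rxn / n = -52.08 kJ/mol

ΔH = -52.1 kJ/mol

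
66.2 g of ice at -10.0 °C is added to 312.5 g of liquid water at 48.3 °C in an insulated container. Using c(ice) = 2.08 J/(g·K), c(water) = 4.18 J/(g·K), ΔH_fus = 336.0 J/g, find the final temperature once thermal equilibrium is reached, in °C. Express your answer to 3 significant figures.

Heat to bring ice to 0 °C and melt it: q₁ = 66.2×2.08×10.0 + 66.2×336.0 = 23620 J
Heat the water can supply cooling to 0 °C: 312.5×4.18×48.3 = 63091.9 J > q₁, so all ice melts.
Energy balance: 312.5×4.18×(48.3 − T) = 23620 + 66.2×4.18×(T − 0)
1306.25(48.3 − T) = 23620 + 276.716 T
63091.9 − 23620 = 1582.966 T
T = 39471.9 / 1582.966 = 24.94 °C

T_f = 24.9 °C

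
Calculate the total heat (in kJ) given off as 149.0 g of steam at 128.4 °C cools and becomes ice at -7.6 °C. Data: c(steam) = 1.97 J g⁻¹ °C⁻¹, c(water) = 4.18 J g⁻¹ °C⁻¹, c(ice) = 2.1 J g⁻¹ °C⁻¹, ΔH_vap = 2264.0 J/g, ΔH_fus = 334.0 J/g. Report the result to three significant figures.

q = 460 kJ

q1 (cool steam 128.4→100 °C): 149.0 × 1.97 × 28.4 = 8336 J
q2 (condense at 100 °C): 149.0 × 2264.0 = 337336 J
q3 (cool water 100→0 °C): 149.0 × 4.18 × 100.0 = 62282 J
q4 (freeze at 0 °C): 149.0 × 334.0 = 49766 J
q5 (cool ice 0→-7.6 °C): 149.0 × 2.1 × 7.6 = 2378 J
Total: 8336 + 337336 + 62282 + 49766 + 2378 = 460098 J = 460 kJ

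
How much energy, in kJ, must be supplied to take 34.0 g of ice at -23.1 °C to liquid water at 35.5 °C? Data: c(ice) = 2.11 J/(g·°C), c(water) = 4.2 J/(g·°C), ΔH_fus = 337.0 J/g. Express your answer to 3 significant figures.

q = 18.2 kJ

q1 (heat ice -23.1→0.0 °C): 34.0 × 2.11 × 23.1 = 1657 J
q2 (melt at 0 °C): 34.0 × 337.0 = 11458 J
q3 (heat water 0.0→35.5 °C): 34.0 × 4.2 × 35.5 = 5069 J
Total: 1657 + 11458 + 5069 = 18184 J = 18.2 kJ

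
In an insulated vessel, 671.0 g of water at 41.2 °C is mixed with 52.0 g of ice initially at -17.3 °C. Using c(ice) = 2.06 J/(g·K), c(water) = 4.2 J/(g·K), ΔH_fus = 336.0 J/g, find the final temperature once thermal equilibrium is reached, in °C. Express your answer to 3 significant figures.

Heat to bring ice to 0 °C and melt it: q₁ = 52.0×2.06×17.3 + 52.0×336.0 = 19325 J
Heat the water can supply cooling to 0 °C: 671.0×4.2×41.2 = 116110 J > q₁, so all ice melts.
Energy balance: 671.0×4.2×(41.2 − T) = 19325 + 52.0×4.2×(T − 0)
2818.2(41.2 − T) = 19325 + 218.4 T
116110 − 19325 = 3036.6 T
T = 96785 / 3036.6 = 31.87 °C

T_f = 31.9 °C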